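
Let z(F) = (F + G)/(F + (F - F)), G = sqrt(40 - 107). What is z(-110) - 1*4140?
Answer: -4139 - I*sqrt(67)/110 ≈ -4139.0 - 0.074412*I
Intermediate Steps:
G = I*sqrt(67) (G = sqrt(-67) = I*sqrt(67) ≈ 8.1853*I)
z(F) = (F + I*sqrt(67))/F (z(F) = (F + I*sqrt(67))/(F + (F - F)) = (F + I*sqrt(67))/(F + 0) = (F + I*sqrt(67))/F)
z(-110) - 1*4140 = (-110 + I*sqrt(67))/(-110) - 1*4140 = -(-110 + I*sqrt(67))/110 - 4140 = (1 - I*sqrt(67)/110) - 4140 = -4139 - I*sqrt(67)/110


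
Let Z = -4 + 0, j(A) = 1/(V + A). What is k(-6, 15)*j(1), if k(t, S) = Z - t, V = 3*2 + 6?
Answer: 2/13 ≈ 0.15385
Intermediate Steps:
V = 12 (V = 6 + 6 = 12)
j(A) = 1/(12 + A)
Z = -4
k(t, S) = -4 - t
k(-6, 15)*j(1) = (-4 - 1*(-6))/(12 + 1) = (-4 + 6)/13 = 2*(1/13) = 2/13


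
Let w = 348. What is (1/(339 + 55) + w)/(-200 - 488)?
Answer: -137113/271072 ≈ -0.50582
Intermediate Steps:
(1/(339 + 55) + w)/(-200 - 488) = (1/(339 + 55) + 348)/(-200 - 488) = (1/394 + 348)/(-688) = (1/394 + 348)*(-1/688) = (137113/394)*(-1/688) = -137113/271072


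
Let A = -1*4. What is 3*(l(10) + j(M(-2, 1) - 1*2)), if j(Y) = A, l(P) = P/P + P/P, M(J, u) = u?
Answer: -6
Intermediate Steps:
A = -4
l(P) = 2 (l(P) = 1 + 1 = 2)
j(Y) = -4
3*(l(10) + j(M(-2, 1) - 1*2)) = 3*(2 - 4) = 3*(-2) = -6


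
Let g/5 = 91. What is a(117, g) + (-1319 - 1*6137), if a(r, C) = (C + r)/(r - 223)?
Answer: -395454/53 ≈ -7461.4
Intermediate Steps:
g = 455 (g = 5*91 = 455)
a(r, C) = (C + r)/(-223 + r)
a(117, g) + (-1319 - 1*6137) = (455 + 117)/(-223 + 117) + (-1319 - 1*6137) = 572/(-106) + (-1319 - 6137) = -1/106*572 - 7456 = -286/53 - 7456 = -395454/53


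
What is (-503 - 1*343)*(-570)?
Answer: 482220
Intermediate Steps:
(-503 - 1*343)*(-570) = (-503 - 343)*(-570) = -846*(-570) = 482220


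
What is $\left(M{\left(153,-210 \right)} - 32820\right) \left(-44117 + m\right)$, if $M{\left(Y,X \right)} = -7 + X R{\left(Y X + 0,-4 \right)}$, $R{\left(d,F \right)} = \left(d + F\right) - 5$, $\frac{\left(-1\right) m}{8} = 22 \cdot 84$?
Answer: $-395600497063$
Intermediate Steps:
$m = -14784$ ($m = - 8 \cdot 22 \cdot 84 = \left(-8\right) 1848 = -14784$)
$R{\left(d,F \right)} = -5 + F + d$ ($R{\left(d,F \right)} = \left(F + d\right) - 5 = -5 + F + d$)
$M{\left(Y,X \right)} = -7 + X \left(-9 + X Y\right)$ ($M{\left(Y,X \right)} = -7 + X \left(-5 - 4 + \left(Y X + 0\right)\right) = -7 + X \left(-5 - 4 + \left(X Y + 0\right)\right) = -7 + X \left(-5 - 4 + X Y\right) = -7 + X \left(-9 + X Y\right)$)
$\left(M{\left(153,-210 \right)} - 32820\right) \left(-44117 + m\right) = \left(\left(-7 - 210 \left(-9 - 32130\right)\right) - 32820\right) \left(-44117 - 14784\right) = \left(\left(-7 - 210 \left(-9 - 32130\right)\right) - 32820\right) \left(-58901\right) = \left(\left(-7 - -6749190\right) - 32820\right) \left(-58901\right) = \left(\left(-7 + 6749190\right) - 32820\right) \left(-58901\right) = \left(6749183 - 32820\right) \left(-58901\right) = 6716363 \left(-58901\right) = -395600497063$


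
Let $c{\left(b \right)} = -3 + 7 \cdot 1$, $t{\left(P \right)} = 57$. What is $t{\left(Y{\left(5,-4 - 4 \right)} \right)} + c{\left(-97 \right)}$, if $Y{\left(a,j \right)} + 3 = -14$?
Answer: $61$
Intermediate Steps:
$Y{\left(a,j \right)} = -17$ ($Y{\left(a,j \right)} = -3 - 14 = -17$)
$c{\left(b \right)} = 4$ ($c{\left(b \right)} = -3 + 7 = 4$)
$t{\left(Y{\left(5,-4 - 4 \right)} \right)} + c{\left(-97 \right)} = 57 + 4 = 61$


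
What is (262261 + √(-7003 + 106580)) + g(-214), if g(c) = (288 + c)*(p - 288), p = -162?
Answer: 228961 + √99577 ≈ 2.2928e+5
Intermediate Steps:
g(c) = -129600 - 450*c (g(c) = (288 + c)*(-162 - 288) = (288 + c)*(-450) = -129600 - 450*c)
(262261 + √(-7003 + 106580)) + g(-214) = (262261 + √(-7003 + 106580)) + (-129600 - 450*(-214)) = (262261 + √99577) + (-129600 + 96300) = (262261 + √99577) - 33300 = 228961 + √99577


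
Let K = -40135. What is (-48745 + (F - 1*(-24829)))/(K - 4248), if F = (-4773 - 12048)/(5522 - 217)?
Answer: 126891201/235451815 ≈ 0.53893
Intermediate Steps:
F = -16821/5305 ≈ -3.1708
(-48745 + (F - 1*(-24829)))/(K - 4248) = (-48745 + (-16821/5305 - 1*(-24829)))/(-40135 - 4248) = (-48745 + (-16821/5305 + 24829))/(-44383) = (-48745 + 131701024/5305)*(-1/44383) = -126891201/5305*(-1/44383) = 126891201/235451815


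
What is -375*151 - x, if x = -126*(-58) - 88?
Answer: -63845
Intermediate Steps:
x = 7220 (x = 7308 - 88 = 7220)
-375*151 - x = -375*151 - 1*7220 = -56625 - 7220 = -63845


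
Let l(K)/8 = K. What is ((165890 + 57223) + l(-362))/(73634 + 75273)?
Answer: 220217/148907 ≈ 1.4789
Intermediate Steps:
l(K) = 8*K
((165890 + 57223) + l(-362))/(73634 + 75273) = ((165890 + 57223) + 8*(-362))/(73634 + 75273) = (223113 - 2896)/148907 = 220217*(1/148907) = 220217/148907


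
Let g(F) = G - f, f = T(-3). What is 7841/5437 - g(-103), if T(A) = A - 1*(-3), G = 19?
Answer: -95462/5437 ≈ -17.558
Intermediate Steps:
T(A) = 3 + A (T(A) = A + 3 = 3 + A)
f = 0 (f = 3 - 3 = 0)
g(F) = 19 (g(F) = 19 - 1*0 = 19 + 0 = 19)
7841/5437 - g(-103) = 7841/5437 - 1*19 = 7841*(1/5437) - 19 = 7841/5437 - 19 = -95462/5437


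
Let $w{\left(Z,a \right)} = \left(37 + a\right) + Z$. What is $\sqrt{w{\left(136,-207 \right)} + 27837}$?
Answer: $\sqrt{27803} \approx 166.74$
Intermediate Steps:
$w{\left(Z,a \right)} = 37 + Z + a$
$\sqrt{w{\left(136,-207 \right)} + 27837} = \sqrt{\left(37 + 136 - 207\right) + 27837} = \sqrt{-34 + 27837} = \sqrt{27803}$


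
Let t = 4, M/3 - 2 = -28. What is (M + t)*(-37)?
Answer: 2738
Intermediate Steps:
M = -78 (M = 6 + 3*(-28) = 6 - 84 = -78)
(M + t)*(-37) = (-78 + 4)*(-37) = -74*(-37) = 2738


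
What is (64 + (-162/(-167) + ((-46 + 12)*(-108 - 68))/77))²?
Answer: 27821572804/1366561 ≈ 20359.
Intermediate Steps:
(64 + (-162/(-167) + ((-46 + 12)*(-108 - 68))/77))² = (64 + (-162*(-1/167) - 34*(-176)*(1/77)))² = (64 + (162/167 + 5984*(1/77)))² = (64 + (162/167 + 544/7))² = (64 + 91982/1169)² = (166798/1169)² = 27821572804/1366561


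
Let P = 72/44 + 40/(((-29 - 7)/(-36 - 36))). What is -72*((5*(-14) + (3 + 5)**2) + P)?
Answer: -59904/11 ≈ -5445.8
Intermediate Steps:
P = 898/11 (P = 72*(1/44) + 40/((-36/(-72))) = 18/11 + 40/((-36*(-1/72))) = 18/11 + 40/(1/2) = 18/11 + 40*2 = 18/11 + 80 = 898/11 ≈ 81.636)
-72*((5*(-14) + (3 + 5)**2) + P) = -72*((5*(-14) + (3 + 5)**2) + 898/11) = -72*((-70 + 8**2) + 898/11) = -72*((-70 + 64) + 898/11) = -72*(-6 + 898/11) = -72*832/11 = -59904/11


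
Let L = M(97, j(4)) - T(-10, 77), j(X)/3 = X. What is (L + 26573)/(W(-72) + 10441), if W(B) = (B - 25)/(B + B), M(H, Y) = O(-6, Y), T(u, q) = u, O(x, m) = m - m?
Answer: 3827952/1503601 ≈ 2.5459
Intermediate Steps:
O(x, m) = 0
j(X) = 3*X
M(H, Y) = 0
L = 10 (L = 0 - 1*(-10) = 0 + 10 = 10)
W(B) = (-25 + B)/(2*B) (W(B) = (-25 + B)/((2*B)) = (-25 + B)*(1/(2*B)) = (-25 + B)/(2*B))
(L + 26573)/(W(-72) + 10441) = (10 + 26573)/((1/2)*(-25 - 72)/(-72) + 10441) = 26583/((1/2)*(-1/72)*(-97) + 10441) = 26583/(97/144 + 10441) = 26583/(1503601/144) = 26583*(144/1503601) = 3827952/1503601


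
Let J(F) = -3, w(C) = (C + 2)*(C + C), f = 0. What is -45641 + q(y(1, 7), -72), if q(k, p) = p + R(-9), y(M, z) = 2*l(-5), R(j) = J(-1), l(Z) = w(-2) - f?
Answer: -45716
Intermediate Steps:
w(C) = 2*C*(2 + C) (w(C) = (2 + C)*(2*C) = 2*C*(2 + C))
l(Z) = 0 (l(Z) = 2*(-2)*(2 - 2) - 1*0 = 2*(-2)*0 + 0 = 0 + 0 = 0)
R(j) = -3
y(M, z) = 0 (y(M, z) = 2*0 = 0)
q(k, p) = -3 + p (q(k, p) = p - 3 = -3 + p)
-45641 + q(y(1, 7), -72) = -45641 + (-3 - 72) = -45641 - 75 = -45716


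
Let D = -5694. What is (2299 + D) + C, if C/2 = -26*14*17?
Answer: -15771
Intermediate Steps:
C = -12376 (C = 2*(-26*14*17) = 2*(-364*17) = 2*(-6188) = -12376)
(2299 + D) + C = (2299 - 5694) - 12376 = -3395 - 12376 = -15771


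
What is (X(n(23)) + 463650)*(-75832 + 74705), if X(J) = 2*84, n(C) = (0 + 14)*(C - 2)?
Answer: -522722886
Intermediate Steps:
n(C) = -28 + 14*C (n(C) = 14*(-2 + C) = -28 + 14*C)
X(J) = 168
(X(n(23)) + 463650)*(-75832 + 74705) = (168 + 463650)*(-75832 + 74705) = 463818*(-1127) = -522722886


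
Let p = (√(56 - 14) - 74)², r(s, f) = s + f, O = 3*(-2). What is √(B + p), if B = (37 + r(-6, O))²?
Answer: √(6143 - 148*√42) ≈ 71.999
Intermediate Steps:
O = -6
r(s, f) = f + s
p = (-74 + √42)² (p = (√42 - 74)² = (-74 + √42)² ≈ 4558.9)
B = 625 (B = (37 + (-6 - 6))² = (37 - 12)² = 25² = 625)
√(B + p) = √(625 + (74 - √42)²)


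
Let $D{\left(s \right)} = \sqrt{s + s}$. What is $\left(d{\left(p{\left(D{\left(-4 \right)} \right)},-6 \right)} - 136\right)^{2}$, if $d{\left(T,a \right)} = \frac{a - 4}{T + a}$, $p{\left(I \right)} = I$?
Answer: $\frac{109616 \sqrt{2} + 125417 i}{6 \sqrt{2} + 7 i} \approx 18127.0 - 173.09 i$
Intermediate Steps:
$D{\left(s \right)} = \sqrt{2} \sqrt{s}$ ($D{\left(s \right)} = \sqrt{2 s} = \sqrt{2} \sqrt{s}$)
$d{\left(T,a \right)} = \frac{-4 + a}{T + a}$
$\left(d{\left(p{\left(D{\left(-4 \right)} \right)},-6 \right)} - 136\right)^{2} = \left(\frac{-4 - 6}{\sqrt{2} \sqrt{-4} - 6} - 136\right)^{2} = \left(\frac{1}{\sqrt{2} \cdot 2 i - 6} \left(-10\right) - 136\right)^{2} = \left(\frac{1}{2 i \sqrt{2} - 6} \left(-10\right) - 136\right)^{2} = \left(\frac{1}{-6 + 2 i \sqrt{2}} \left(-10\right) - 136\right)^{2} = \left(- \frac{10}{-6 + 2 i \sqrt{2}} - 136\right)^{2} = \left(-136 - \frac{10}{-6 + 2 i \sqrt{2}}\right)^{2}$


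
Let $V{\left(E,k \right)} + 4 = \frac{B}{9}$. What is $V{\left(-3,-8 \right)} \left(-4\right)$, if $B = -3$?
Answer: $\frac{52}{3} \approx 17.333$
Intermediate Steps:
$V{\left(E,k \right)} = - \frac{13}{3}$ ($V{\left(E,k \right)} = -4 - \frac{3}{9} = -4 - \frac{1}{3} = - \frac{13}{3}$)
$V{\left(-3,-8 \right)} \left(-4\right) = \left(- \frac{13}{3}\right) \left(-4\right) = \frac{52}{3}$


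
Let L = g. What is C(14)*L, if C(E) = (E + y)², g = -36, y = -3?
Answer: -4356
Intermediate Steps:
C(E) = (-3 + E)² (C(E) = (E - 3)² = (-3 + E)²)
L = -36
C(14)*L = (-3 + 14)²*(-36) = 11²*(-36) = 121*(-36) = -4356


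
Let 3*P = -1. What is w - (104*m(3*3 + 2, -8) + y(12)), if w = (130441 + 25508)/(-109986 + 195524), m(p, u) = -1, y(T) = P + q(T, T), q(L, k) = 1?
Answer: 26984627/256614 ≈ 105.16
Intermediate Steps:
P = -⅓ (P = (⅓)*(-1) = -⅓ ≈ -0.33333)
y(T) = ⅔ (y(T) = -⅓ + 1 = ⅔)
w = 155949/85538 ≈ 1.8232
w - (104*m(3*3 + 2, -8) + y(12)) = 155949/85538 - (104*(-1) + ⅔) = 155949/85538 - (-104 + ⅔) = 155949/85538 - 1*(-310/3) = 155949/85538 + 310/3 = 26984627/256614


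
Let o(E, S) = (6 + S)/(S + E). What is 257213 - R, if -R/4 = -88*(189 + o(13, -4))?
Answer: 1715461/9 ≈ 1.9061e+5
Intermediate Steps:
o(E, S) = (6 + S)/(E + S)
R = 599456/9 (R = -(-352)*(189 + (6 - 4)/(13 - 4)) = -(-352)*(189 + 2/9) = -(-352)*1703/9 = -4*(-149864/9) = 599456/9 ≈ 66606.)
257213 - R = 257213 - 1*599456/9 = 257213 - 599456/9 = 1715461/9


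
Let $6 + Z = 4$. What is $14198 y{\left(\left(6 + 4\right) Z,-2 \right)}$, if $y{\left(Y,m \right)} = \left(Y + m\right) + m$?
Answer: $-340752$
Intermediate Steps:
$Z = -2$ ($Z = -6 + 4 = -2$)
$y{\left(Y,m \right)} = Y + 2 m$
$14198 y{\left(\left(6 + 4\right) Z,-2 \right)} = 14198 \left(\left(6 + 4\right) \left(-2\right) + 2 \left(-2\right)\right) = 14198 \left(10 \left(-2\right) - 4\right) = 14198 \left(-20 - 4\right) = 14198 \left(-24\right) = -340752$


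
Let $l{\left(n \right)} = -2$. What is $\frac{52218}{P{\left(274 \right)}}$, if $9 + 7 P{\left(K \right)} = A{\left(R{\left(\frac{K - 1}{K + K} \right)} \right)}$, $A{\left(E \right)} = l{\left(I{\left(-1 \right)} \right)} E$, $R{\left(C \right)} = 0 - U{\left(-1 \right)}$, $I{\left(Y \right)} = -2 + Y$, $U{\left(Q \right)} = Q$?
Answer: $- \frac{365526}{11} \approx -33230.0$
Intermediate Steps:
$R{\left(C \right)} = 1$ ($R{\left(C \right)} = 0 - -1 = 0 + 1 = 1$)
$A{\left(E \right)} = - 2 E$
$P{\left(K \right)} = - \frac{11}{7}$ ($P{\left(K \right)} = - \frac{9}{7} + \frac{\left(-2\right) 1}{7} = - \frac{9}{7} + \frac{1}{7} \left(-2\right) = - \frac{9}{7} - \frac{2}{7} = - \frac{11}{7}$)
$\frac{52218}{P{\left(274 \right)}} = \frac{52218}{- \frac{11}{7}} = 52218 \left(- \frac{7}{11}\right) = - \frac{365526}{11}$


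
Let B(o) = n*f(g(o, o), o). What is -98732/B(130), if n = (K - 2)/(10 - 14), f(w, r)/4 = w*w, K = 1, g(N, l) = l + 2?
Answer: -24683/4356 ≈ -5.6664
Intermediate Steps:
g(N, l) = 2 + l
f(w, r) = 4*w**2 (f(w, r) = 4*(w*w) = 4*w**2)
n = 1/4 (n = (1 - 2)/(10 - 14) = -1/(-4) = -1*(-1/4) = 1/4 ≈ 0.25000)
B(o) = (2 + o)**2 (B(o) = (4*(2 + o)**2)/4 = (2 + o)**2)
-98732/B(130) = -98732/(2 + 130)**2 = -98732/(132**2) = -98732/17424 = -98732*1/17424 = -24683/4356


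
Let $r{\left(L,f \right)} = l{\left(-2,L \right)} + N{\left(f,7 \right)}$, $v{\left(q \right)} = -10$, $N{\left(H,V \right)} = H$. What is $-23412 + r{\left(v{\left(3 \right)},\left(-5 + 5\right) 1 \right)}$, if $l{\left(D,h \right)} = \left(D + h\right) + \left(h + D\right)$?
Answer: $-23436$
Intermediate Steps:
$l{\left(D,h \right)} = 2 D + 2 h$ ($l{\left(D,h \right)} = \left(D + h\right) + \left(D + h\right) = 2 D + 2 h$)
$r{\left(L,f \right)} = -4 + f + 2 L$ ($r{\left(L,f \right)} = \left(2 \left(-2\right) + 2 L\right) + f = \left(-4 + 2 L\right) + f = -4 + f + 2 L$)
$-23412 + r{\left(v{\left(3 \right)},\left(-5 + 5\right) 1 \right)} = -23412 + \left(-4 + \left(-5 + 5\right) 1 + 2 \left(-10\right)\right) = -23412 - 24 = -23436$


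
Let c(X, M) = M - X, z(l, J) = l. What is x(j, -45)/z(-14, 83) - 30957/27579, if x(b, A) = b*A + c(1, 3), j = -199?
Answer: -82486167/128702 ≈ -640.91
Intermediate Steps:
x(b, A) = 2 + A*b (x(b, A) = b*A + (3 - 1*1) = A*b + (3 - 1) = A*b + 2 = 2 + A*b)
x(j, -45)/z(-14, 83) - 30957/27579 = (2 - 45*(-199))/(-14) - 30957/27579 = (2 + 8955)*(-1/14) - 30957*1/27579 = 8957*(-1/14) - 10319/9193 = -8957/14 - 10319/9193 = -82486167/128702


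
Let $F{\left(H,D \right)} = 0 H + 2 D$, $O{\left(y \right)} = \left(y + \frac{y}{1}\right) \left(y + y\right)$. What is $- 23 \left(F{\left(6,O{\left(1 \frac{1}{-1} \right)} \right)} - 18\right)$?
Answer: $230$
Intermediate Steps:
$O{\left(y \right)} = 4 y^{2}$ ($O{\left(y \right)} = \left(y + y 1\right) 2 y = \left(y + y\right) 2 y = 2 y 2 y = 4 y^{2}$)
$F{\left(H,D \right)} = 2 D$ ($F{\left(H,D \right)} = 0 + 2 D = 2 D$)
$- 23 \left(F{\left(6,O{\left(1 \frac{1}{-1} \right)} \right)} - 18\right) = - 23 \left(2 \cdot 4 \left(1 \frac{1}{-1}\right)^{2} - 18\right) = - 23 \left(2 \cdot 4 \left(1 \left(-1\right)\right)^{2} - 18\right) = - 23 \left(2 \cdot 4 \left(-1\right)^{2} - 18\right) = - 23 \left(2 \cdot 4 \cdot 1 - 18\right) = - 23 \left(2 \cdot 4 - 18\right) = - 23 \left(8 - 18\right) = \left(-23\right) \left(-10\right) = 230$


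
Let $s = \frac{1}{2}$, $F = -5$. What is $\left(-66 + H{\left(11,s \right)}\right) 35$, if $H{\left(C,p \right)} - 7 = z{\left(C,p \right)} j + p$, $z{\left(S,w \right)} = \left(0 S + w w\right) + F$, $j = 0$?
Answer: $- \frac{4095}{2} \approx -2047.5$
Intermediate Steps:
$s = \frac{1}{2} \approx 0.5$
$z{\left(S,w \right)} = -5 + w^{2}$ ($z{\left(S,w \right)} = \left(0 S + w w\right) - 5 = \left(0 + w^{2}\right) - 5 = w^{2} - 5 = -5 + w^{2}$)
$H{\left(C,p \right)} = 7 + p$ ($H{\left(C,p \right)} = 7 + \left(\left(-5 + p^{2}\right) 0 + p\right) = 7 + \left(0 + p\right) = 7 + p$)
$\left(-66 + H{\left(11,s \right)}\right) 35 = \left(-66 + \left(7 + \frac{1}{2}\right)\right) 35 = \left(-66 + \frac{15}{2}\right) 35 = \left(- \frac{117}{2}\right) 35 = - \frac{4095}{2}$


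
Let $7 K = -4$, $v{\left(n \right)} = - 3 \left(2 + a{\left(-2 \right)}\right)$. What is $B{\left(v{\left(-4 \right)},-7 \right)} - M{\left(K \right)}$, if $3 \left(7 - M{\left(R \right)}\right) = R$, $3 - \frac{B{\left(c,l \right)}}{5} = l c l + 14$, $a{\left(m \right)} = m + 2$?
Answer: $\frac{29564}{21} \approx 1407.8$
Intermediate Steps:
$a{\left(m \right)} = 2 + m$
$v{\left(n \right)} = -6$ ($v{\left(n \right)} = - 3 \left(2 + \left(2 - 2\right)\right) = - 3 \left(2 + 0\right) = \left(-3\right) 2 = -6$)
$B{\left(c,l \right)} = -55 - 5 c l^{2}$ ($B{\left(c,l \right)} = 15 - 5 \left(l c l + 14\right) = 15 - 5 \left(c l l + 14\right) = 15 - 5 \left(c l^{2} + 14\right) = 15 - 5 \left(14 + c l^{2}\right) = 15 - \left(70 + 5 c l^{2}\right) = -55 - 5 c l^{2}$)
$K = - \frac{4}{7}$ ($K = \frac{1}{7} \left(-4\right) = - \frac{4}{7} \approx -0.57143$)
$M{\left(R \right)} = 7 - \frac{R}{3}$
$B{\left(v{\left(-4 \right)},-7 \right)} - M{\left(K \right)} = \left(-55 - - 30 \left(-7\right)^{2}\right) - \left(7 - - \frac{4}{21}\right) = \left(-55 - \left(-30\right) 49\right) - \left(7 + \frac{4}{21}\right) = \left(-55 + 1470\right) - \frac{151}{21} = 1415 - \frac{151}{21} = \frac{29564}{21}$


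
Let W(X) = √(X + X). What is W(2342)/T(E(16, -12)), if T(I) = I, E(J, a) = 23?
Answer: 2*√1171/23 ≈ 2.9756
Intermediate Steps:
W(X) = √2*√X (W(X) = √(2*X) = √2*√X)
W(2342)/T(E(16, -12)) = (√2*√2342)/23 = (2*√1171)*(1/23) = 2*√1171/23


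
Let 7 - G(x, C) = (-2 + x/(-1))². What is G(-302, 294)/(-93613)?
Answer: 89993/93613 ≈ 0.96133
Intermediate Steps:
G(x, C) = 7 - (-2 - x)² (G(x, C) = 7 - (-2 + x/(-1))² = 7 - (-2 + x*(-1))² = 7 - (-2 - x)²)
G(-302, 294)/(-93613) = (7 - (2 - 302)²)/(-93613) = (7 - 1*(-300)²)*(-1/93613) = (7 - 1*90000)*(-1/93613) = (7 - 90000)*(-1/93613) = -89993*(-1/93613) = 89993/93613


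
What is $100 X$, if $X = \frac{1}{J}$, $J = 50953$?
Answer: $\frac{100}{50953} \approx 0.0019626$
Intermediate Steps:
$X = \frac{1}{50953} \approx 1.9626 \cdot 10^{-5}$
$100 X = 100 \cdot \frac{1}{50953} = \frac{100}{50953}$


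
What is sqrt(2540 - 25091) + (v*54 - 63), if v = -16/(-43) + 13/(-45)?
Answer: -12579/215 + I*sqrt(22551) ≈ -58.507 + 150.17*I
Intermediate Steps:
v = 161/1935 (v = -16*(-1/43) + 13*(-1/45) = 16/43 - 13/45 = 161/1935 ≈ 0.083204)
sqrt(2540 - 25091) + (v*54 - 63) = sqrt(2540 - 25091) + ((161/1935)*54 - 63) = sqrt(-22551) + (966/215 - 63) = I*sqrt(22551) - 12579/215 = -12579/215 + I*sqrt(22551)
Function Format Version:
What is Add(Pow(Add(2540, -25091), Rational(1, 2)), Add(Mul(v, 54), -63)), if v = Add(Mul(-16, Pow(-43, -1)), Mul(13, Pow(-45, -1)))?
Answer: Add(Rational(-12579, 215), Mul(I, Pow(22551, Rational(1, 2)))) ≈ Add(-58.507, Mul(150.17, I))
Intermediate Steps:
v = Rational(161, 1935) (v = Add(Mul(-16, Rational(-1, 43)), Mul(13, Rational(-1, 45))) = Add(Rational(16, 43), Rational(-13, 45)) = Rational(161, 1935) ≈ 0.083204)
Add(Pow(Add(2540, -25091), Rational(1, 2)), Add(Mul(v, 54), -63)) = Add(Pow(Add(2540, -25091), Rational(1, 2)), Add(Mul(Rational(161, 1935), 54), -63)) = Add(Pow(-22551, Rational(1, 2)), Add(Rational(966, 215), -63)) = Add(Mul(I, Pow(22551, Rational(1, 2))), Rational(-12579, 215)) = Add(Rational(-12579, 215), Mul(I, Pow(22551, Rational(1, 2))))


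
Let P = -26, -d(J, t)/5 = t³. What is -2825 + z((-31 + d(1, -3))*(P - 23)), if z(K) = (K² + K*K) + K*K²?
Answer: -132287189129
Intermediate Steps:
d(J, t) = -5*t³
z(K) = K³ + 2*K² (z(K) = (K² + K²) + K³ = 2*K² + K³ = K³ + 2*K²)
-2825 + z((-31 + d(1, -3))*(P - 23)) = -2825 + ((-31 - 5*(-3)³)*(-26 - 23))²*(2 + (-31 - 5*(-3)³)*(-26 - 23)) = -2825 + ((-31 - 5*(-27))*(-49))²*(2 + (-31 - 5*(-27))*(-49)) = -2825 + ((-31 + 135)*(-49))²*(2 + (-31 + 135)*(-49)) = -2825 + (104*(-49))²*(2 + 104*(-49)) = -2825 + (-5096)²*(2 - 5096) = -2825 + 25969216*(-5094) = -2825 - 132287186304 = -132287189129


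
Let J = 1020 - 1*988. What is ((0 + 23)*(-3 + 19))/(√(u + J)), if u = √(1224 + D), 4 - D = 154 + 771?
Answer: 368/√(32 + √303) ≈ 52.354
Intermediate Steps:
D = -921 (D = 4 - (154 + 771) = 4 - 1*925 = 4 - 925 = -921)
u = √303 (u = √(1224 - 921) = √303 ≈ 17.407)
J = 32 (J = 1020 - 988 = 32)
((0 + 23)*(-3 + 19))/(√(u + J)) = ((0 + 23)*(-3 + 19))/(√(√303 + 32)) = (23*16)/(√(32 + √303)) = 368/√(32 + √303)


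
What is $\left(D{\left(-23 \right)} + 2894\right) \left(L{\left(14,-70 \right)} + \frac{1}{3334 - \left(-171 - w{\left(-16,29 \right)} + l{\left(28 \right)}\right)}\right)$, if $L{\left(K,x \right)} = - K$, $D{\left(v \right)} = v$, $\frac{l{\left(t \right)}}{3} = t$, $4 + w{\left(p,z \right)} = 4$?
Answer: $- \frac{12500073}{311} \approx -40193.0$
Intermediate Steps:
$w{\left(p,z \right)} = 0$ ($w{\left(p,z \right)} = -4 + 4 = 0$)
$l{\left(t \right)} = 3 t$
$\left(D{\left(-23 \right)} + 2894\right) \left(L{\left(14,-70 \right)} + \frac{1}{3334 - \left(-171 - w{\left(-16,29 \right)} + l{\left(28 \right)}\right)}\right) = \left(-23 + 2894\right) \left(\left(-1\right) 14 + \frac{1}{3334 - \left(-171 + 0 + 84\right)}\right) = 2871 \left(-14 + \frac{1}{3334 + \left(171 - \left(84 + 0\right)\right)}\right) = 2871 \left(-14 + \frac{1}{3334 + \left(171 - 84\right)}\right) = 2871 \left(-14 + \frac{1}{3334 + 87}\right) = 2871 \left(-14 + \frac{1}{3421}\right) = 2871 \left(- \frac{47893}{3421}\right) = - \frac{12500073}{311}$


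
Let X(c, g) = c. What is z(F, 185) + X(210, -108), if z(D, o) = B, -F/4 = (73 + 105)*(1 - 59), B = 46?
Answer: 256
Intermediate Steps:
F = 41296 (F = -4*(73 + 105)*(1 - 59) = -712*(-58) = -4*(-10324) = 41296)
z(D, o) = 46
z(F, 185) + X(210, -108) = 46 + 210 = 256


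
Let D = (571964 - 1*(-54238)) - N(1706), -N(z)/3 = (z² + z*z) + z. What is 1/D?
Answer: 1/18093936 ≈ 5.5267e-8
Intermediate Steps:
N(z) = -6*z² - 3*z (N(z) = -3*((z² + z*z) + z) = -3*((z² + z²) + z) = -3*(2*z² + z) = -3*(z + 2*z²) = -6*z² - 3*z)
D = 18093936 (D = (571964 - 1*(-54238)) - (-3)*1706*(1 + 2*1706) = (571964 + 54238) - (-3)*1706*(1 + 3412) = 626202 - (-3)*1706*3413 = 626202 - 1*(-17467734) = 626202 + 17467734 = 18093936)
1/D = 1/18093936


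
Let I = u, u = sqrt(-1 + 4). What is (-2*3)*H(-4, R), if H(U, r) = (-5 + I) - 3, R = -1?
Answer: 48 - 6*sqrt(3) ≈ 37.608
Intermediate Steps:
u = sqrt(3) ≈ 1.7320
I = sqrt(3) ≈ 1.7320
H(U, r) = -8 + sqrt(3) (H(U, r) = (-5 + sqrt(3)) - 3 = -8 + sqrt(3))
(-2*3)*H(-4, R) = (-2*3)*(-8 + sqrt(3)) = -6*(-8 + sqrt(3)) = 48 - 6*sqrt(3)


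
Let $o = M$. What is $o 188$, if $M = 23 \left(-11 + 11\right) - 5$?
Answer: $-940$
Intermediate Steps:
$M = -5$ ($M = 23 \cdot 0 - 5 = 0 - 5 = -5$)
$o = -5$
$o 188 = \left(-5\right) 188 = -940$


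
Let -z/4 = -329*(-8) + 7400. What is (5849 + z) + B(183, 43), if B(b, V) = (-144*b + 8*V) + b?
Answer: -60104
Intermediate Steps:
z = -40128 (z = -4*(-329*(-8) + 7400) = -4*(2632 + 7400) = -4*10032 = -40128)
B(b, V) = -143*b + 8*V
(5849 + z) + B(183, 43) = (5849 - 40128) + (-143*183 + 8*43) = -34279 + (-26169 + 344) = -34279 - 25825 = -60104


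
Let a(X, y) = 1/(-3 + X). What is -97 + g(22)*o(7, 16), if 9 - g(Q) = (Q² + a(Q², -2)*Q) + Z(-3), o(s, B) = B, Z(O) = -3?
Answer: -3679521/481 ≈ -7649.7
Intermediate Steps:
g(Q) = 12 - Q² - Q/(-3 + Q²) (g(Q) = 9 - ((Q² + Q/(-3 + Q²)) - 3) = 9 - (-3 + Q² + Q/(-3 + Q²)) = 9 + (3 - Q² - Q/(-3 + Q²)) = 12 - Q² - Q/(-3 + Q²))
-97 + g(22)*o(7, 16) = -97 + ((-1*22 + (-3 + 22²)*(12 - 1*22²))/(-3 + 22²))*16 = -97 + ((-22 + (-3 + 484)*(12 - 1*484))/(-3 + 484))*16 = -97 + ((-22 + 481*(12 - 484))/481)*16 = -97 + ((-22 + 481*(-472))/481)*16 = -97 + ((-22 - 227032)/481)*16 = -97 + ((1/481)*(-227054))*16 = -97 - 227054/481*16 = -97 - 3632864/481 = -3679521/481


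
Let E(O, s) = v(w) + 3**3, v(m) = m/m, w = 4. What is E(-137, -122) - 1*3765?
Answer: -3737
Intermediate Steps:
v(m) = 1
E(O, s) = 28 (E(O, s) = 1 + 3**3 = 1 + 27 = 28)
E(-137, -122) - 1*3765 = 28 - 1*3765 = 28 - 3765 = -3737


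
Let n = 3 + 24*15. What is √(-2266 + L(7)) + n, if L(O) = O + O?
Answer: 363 + 2*I*√563 ≈ 363.0 + 47.455*I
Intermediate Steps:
L(O) = 2*O
n = 363 (n = 3 + 360 = 363)
√(-2266 + L(7)) + n = √(-2266 + 2*7) + 363 = √(-2266 + 14) + 363 = √(-2252) + 363 = 2*I*√563 + 363 = 363 + 2*I*√563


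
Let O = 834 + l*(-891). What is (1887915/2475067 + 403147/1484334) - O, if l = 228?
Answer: 743270253784134151/3673826100378 ≈ 2.0232e+5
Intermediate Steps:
O = -202314 (O = 834 + 228*(-891) = 834 - 203148 = -202314)
(1887915/2475067 + 403147/1484334) - O = (1887915/2475067 + 403147/1484334) - 1*(-202314) = (1887915*(1/2475067) + 403147*(1/1484334)) + 202314 = (1887915/2475067 + 403147/1484334) + 202314 = 3800112259459/3673826100378 + 202314 = 743270253784134151/3673826100378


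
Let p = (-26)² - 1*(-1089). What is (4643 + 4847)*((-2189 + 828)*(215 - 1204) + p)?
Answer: 12790565060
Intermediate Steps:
p = 1765 (p = 676 + 1089 = 1765)
(4643 + 4847)*((-2189 + 828)*(215 - 1204) + p) = (4643 + 4847)*((-2189 + 828)*(215 - 1204) + 1765) = 9490*(-1361*(-989) + 1765) = 9490*(1346029 + 1765) = 9490*1347794 = 12790565060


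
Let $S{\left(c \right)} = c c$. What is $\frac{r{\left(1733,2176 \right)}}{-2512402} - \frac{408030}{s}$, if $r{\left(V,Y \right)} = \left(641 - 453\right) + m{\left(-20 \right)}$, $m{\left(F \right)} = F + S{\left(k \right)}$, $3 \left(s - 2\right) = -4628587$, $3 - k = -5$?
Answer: $\frac{1537166166694}{5814428080781} \approx 0.26437$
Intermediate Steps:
$k = 8$ ($k = 3 - -5 = 3 + 5 = 8$)
$s = - \frac{4628581}{3}$ ($s = 2 + \frac{1}{3} \left(-4628587\right) = 2 - \frac{4628587}{3} = - \frac{4628581}{3} \approx -1.5429 \cdot 10^{6}$)
$S{\left(c \right)} = c^{2}$
$m{\left(F \right)} = 64 + F$ ($m{\left(F \right)} = F + 8^{2} = F + 64 = 64 + F$)
$r{\left(V,Y \right)} = 232$ ($r{\left(V,Y \right)} = \left(641 - 453\right) + \left(64 - 20\right) = 188 + 44 = 232$)
$\frac{r{\left(1733,2176 \right)}}{-2512402} - \frac{408030}{s} = \frac{232}{-2512402} - \frac{408030}{- \frac{4628581}{3}} = 232 \left(- \frac{1}{2512402}\right) - - \frac{1224090}{4628581} = - \frac{116}{1256201} + \frac{1224090}{4628581} = \frac{1537166166694}{5814428080781}$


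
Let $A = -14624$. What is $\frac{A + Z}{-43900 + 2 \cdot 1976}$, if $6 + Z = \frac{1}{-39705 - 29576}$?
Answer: $\frac{1013581031}{2767637388} \approx 0.36623$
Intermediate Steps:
$Z = - \frac{415687}{69281}$ ($Z = -6 + \frac{1}{-39705 - 29576} = -6 + \frac{1}{-69281} = -6 - \frac{1}{69281} = - \frac{415687}{69281} \approx -6.0$)
$\frac{A + Z}{-43900 + 2 \cdot 1976} = \frac{-14624 - \frac{415687}{69281}}{-43900 + 2 \cdot 1976} = - \frac{1013581031}{69281 \left(-43900 + 3952\right)} = - \frac{1013581031}{69281 \left(-39948\right)} = \left(- \frac{1013581031}{69281}\right) \left(- \frac{1}{39948}\right) = \frac{1013581031}{2767637388}$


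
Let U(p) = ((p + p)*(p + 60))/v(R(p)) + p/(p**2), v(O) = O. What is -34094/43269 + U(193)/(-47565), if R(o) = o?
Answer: -35245562389/44134596345 ≈ -0.79859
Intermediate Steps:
U(p) = 120 + 1/p + 2*p (U(p) = ((p + p)*(p + 60))/p + p/(p**2) = ((2*p)*(60 + p))/p + p/p**2 = (2*p*(60 + p))/p + 1/p = (120 + 2*p) + 1/p = 120 + 1/p + 2*p)
-34094/43269 + U(193)/(-47565) = -34094/43269 + (120 + 1/193 + 2*193)/(-47565) = -34094*1/43269 + (120 + 1/193 + 386)*(-1/47565) = -34094/43269 + (97659/193)*(-1/47565) = -34094/43269 - 10851/1020005 = -35245562389/44134596345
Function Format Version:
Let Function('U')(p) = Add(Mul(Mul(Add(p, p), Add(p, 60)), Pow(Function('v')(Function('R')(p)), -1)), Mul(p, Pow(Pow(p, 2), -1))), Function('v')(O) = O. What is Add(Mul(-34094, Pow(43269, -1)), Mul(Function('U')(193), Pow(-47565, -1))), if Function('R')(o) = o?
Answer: Rational(-35245562389, 44134596345) ≈ -0.79859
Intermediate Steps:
Function('U')(p) = Add(120, Pow(p, -1), Mul(2, p)) (Function('U')(p) = Add(Mul(Mul(Add(p, p), Add(p, 60)), Pow(p, -1)), Mul(p, Pow(Pow(p, 2), -1))) = Add(Mul(Mul(Mul(2, p), Add(60, p)), Pow(p, -1)), Mul(p, Pow(p, -2))) = Add(Mul(Mul(2, p, Add(60, p)), Pow(p, -1)), Pow(p, -1)) = Add(Add(120, Mul(2, p)), Pow(p, -1)) = Add(120, Pow(p, -1), Mul(2, p)))
Add(Mul(-34094, Pow(43269, -1)), Mul(Function('U')(193), Pow(-47565, -1))) = Add(Mul(-34094, Pow(43269, -1)), Mul(Add(120, Pow(193, -1), Mul(2, 193)), Pow(-47565, -1))) = Add(Mul(-34094, Rational(1, 43269)), Mul(Add(120, Rational(1, 193), 386), Rational(-1, 47565))) = Add(Rational(-34094, 43269), Mul(Rational(97659, 193), Rational(-1, 47565))) = Add(Rational(-34094, 43269), Rational(-10851, 1020005)) = Rational(-35245562389, 44134596345)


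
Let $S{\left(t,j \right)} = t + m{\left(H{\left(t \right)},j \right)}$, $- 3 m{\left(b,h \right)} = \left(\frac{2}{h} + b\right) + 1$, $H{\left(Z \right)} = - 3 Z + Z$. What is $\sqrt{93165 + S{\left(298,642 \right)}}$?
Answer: $\frac{\sqrt{9650957341}}{321} \approx 306.04$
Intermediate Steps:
$H{\left(Z \right)} = - 2 Z$
$m{\left(b,h \right)} = - \frac{1}{3} - \frac{2}{3 h} - \frac{b}{3}$ ($m{\left(b,h \right)} = - \frac{\left(\frac{2}{h} + b\right) + 1}{3} = - \frac{\left(b + \frac{2}{h}\right) + 1}{3} = - \frac{1 + b + \frac{2}{h}}{3} = - \frac{1}{3} - \frac{2}{3 h} - \frac{b}{3}$)
$S{\left(t,j \right)} = t + \frac{-2 - j \left(1 - 2 t\right)}{3 j}$
$\sqrt{93165 + S{\left(298,642 \right)}} = \sqrt{93165 + \frac{-2 - 642 + 5 \cdot 642 \cdot 298}{3 \cdot 642}} = \sqrt{93165 + \frac{1}{3} \cdot \frac{1}{642} \left(-2 - 642 + 956580\right)} = \sqrt{93165 + \frac{1}{3} \cdot \frac{1}{642} \cdot 955936} = \sqrt{93165 + \frac{477968}{963}} = \sqrt{\frac{90195863}{963}} = \frac{\sqrt{9650957341}}{321}$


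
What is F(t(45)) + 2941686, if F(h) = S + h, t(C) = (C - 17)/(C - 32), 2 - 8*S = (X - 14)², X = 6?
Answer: 152967381/52 ≈ 2.9417e+6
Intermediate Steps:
S = -31/4 (S = ¼ - (6 - 14)²/8 = ¼ - ⅛*(-8)² = ¼ - ⅛*64 = ¼ - 8 = -31/4 ≈ -7.7500)
t(C) = (-17 + C)/(-32 + C)
F(h) = -31/4 + h
F(t(45)) + 2941686 = (-31/4 + (-17 + 45)/(-32 + 45)) + 2941686 = (-31/4 + 28/13) + 2941686 = -291/52 + 2941686 = 152967381/52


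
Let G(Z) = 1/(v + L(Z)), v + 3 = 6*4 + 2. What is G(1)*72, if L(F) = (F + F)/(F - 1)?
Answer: 0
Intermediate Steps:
L(F) = 2*F/(-1 + F) (L(F) = (2*F)/(-1 + F) = 2*F/(-1 + F))
v = 23 (v = -3 + (6*4 + 2) = -3 + (24 + 2) = -3 + 26 = 23)
G(Z) = 1/(23 + 2*Z/(-1 + Z))
G(1)*72 = ((-1 + 1)/(-23 + 25*1))*72 = (0/(-23 + 25))*72 = (0/2)*72 = ((1/2)*0)*72 = 0*72 = 0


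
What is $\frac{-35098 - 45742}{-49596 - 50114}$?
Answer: $\frac{8084}{9971} \approx 0.81075$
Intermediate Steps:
$\frac{-35098 - 45742}{-49596 - 50114} = - \frac{80840}{-99710} = \left(-80840\right) \left(- \frac{1}{99710}\right) = \frac{8084}{9971}$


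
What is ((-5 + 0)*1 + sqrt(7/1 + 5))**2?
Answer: 37 - 20*sqrt(3) ≈ 2.3590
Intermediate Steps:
((-5 + 0)*1 + sqrt(7/1 + 5))**2 = (-5*1 + sqrt(7*1 + 5))**2 = (-5 + sqrt(7 + 5))**2 = (-5 + sqrt(12))**2 = (-5 + 2*sqrt(3))**2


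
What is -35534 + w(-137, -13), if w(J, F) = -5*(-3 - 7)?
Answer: -35484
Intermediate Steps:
w(J, F) = 50 (w(J, F) = -5*(-10) = 50)
-35534 + w(-137, -13) = -35534 + 50 = -35484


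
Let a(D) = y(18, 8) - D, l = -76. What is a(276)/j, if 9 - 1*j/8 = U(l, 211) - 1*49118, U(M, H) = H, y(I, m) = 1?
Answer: -275/391328 ≈ -0.00070274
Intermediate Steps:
j = 391328 (j = 72 - 8*(211 - 1*49118) = 72 - 8*(211 - 49118) = 72 - 8*(-48907) = 72 + 391256 = 391328)
a(D) = 1 - D
a(276)/j = (1 - 1*276)/391328 = (1 - 276)*(1/391328) = -275*1/391328 = -275/391328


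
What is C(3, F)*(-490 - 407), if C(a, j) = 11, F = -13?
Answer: -9867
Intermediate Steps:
C(3, F)*(-490 - 407) = 11*(-490 - 407) = 11*(-897) = -9867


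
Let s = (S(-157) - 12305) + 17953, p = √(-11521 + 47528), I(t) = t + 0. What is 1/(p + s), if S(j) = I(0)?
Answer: 5648/31863897 - √36007/31863897 ≈ 0.00017130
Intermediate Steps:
I(t) = t
S(j) = 0
p = √36007 ≈ 189.76
s = 5648 (s = (0 - 12305) + 17953 = -12305 + 17953 = 5648)
1/(p + s) = 1/(√36007 + 5648) = 1/(5648 + √36007)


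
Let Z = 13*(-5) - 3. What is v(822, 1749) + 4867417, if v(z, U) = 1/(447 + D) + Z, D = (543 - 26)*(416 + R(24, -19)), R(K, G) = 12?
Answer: 1079203222328/221723 ≈ 4.8674e+6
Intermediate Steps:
D = 221276 (D = (543 - 26)*(416 + 12) = 517*428 = 221276)
Z = -68 (Z = -65 - 3 = -68)
v(z, U) = -15077163/221723 (v(z, U) = 1/(447 + 221276) - 68 = 1/221723 - 68 = -15077163/221723)
v(822, 1749) + 4867417 = -15077163/221723 + 4867417 = 1079203222328/221723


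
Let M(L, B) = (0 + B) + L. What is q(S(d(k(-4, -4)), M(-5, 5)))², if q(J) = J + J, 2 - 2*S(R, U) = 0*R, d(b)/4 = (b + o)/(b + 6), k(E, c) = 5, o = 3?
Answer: 4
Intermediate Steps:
M(L, B) = B + L
d(b) = 4*(3 + b)/(6 + b) (d(b) = 4*((b + 3)/(b + 6)) = 4*((3 + b)/(6 + b)) = 4*(3 + b)/(6 + b))
S(R, U) = 1 (S(R, U) = 1 - 0*R = 1 - ½*0 = 1 + 0 = 1)
q(J) = 2*J
q(S(d(k(-4, -4)), M(-5, 5)))² = (2*1)² = 2² = 4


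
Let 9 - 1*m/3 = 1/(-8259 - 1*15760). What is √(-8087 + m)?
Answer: I*√4649913557603/24019 ≈ 89.777*I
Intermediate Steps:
m = 648516/24019 (m = 27 - 3/(-8259 - 1*15760) = 27 - 3/(-8259 - 15760) = 27 - 3/(-24019) = 27 - 3*(-1/24019) = 27 + 3/24019 = 648516/24019 ≈ 27.000)
√(-8087 + m) = √(-8087 + 648516/24019) = √(-193593137/24019) = I*√4649913557603/24019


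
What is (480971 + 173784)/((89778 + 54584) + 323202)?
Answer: 654755/467564 ≈ 1.4004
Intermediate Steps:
(480971 + 173784)/((89778 + 54584) + 323202) = 654755/(144362 + 323202) = 654755/467564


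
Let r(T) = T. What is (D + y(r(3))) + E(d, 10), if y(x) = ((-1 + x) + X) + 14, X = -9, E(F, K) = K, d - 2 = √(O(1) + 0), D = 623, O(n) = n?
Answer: 640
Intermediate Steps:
d = 3 (d = 2 + √(1 + 0) = 2 + √1 = 2 + 1 = 3)
y(x) = 4 + x (y(x) = ((-1 + x) - 9) + 14 = (-10 + x) + 14 = 4 + x)
(D + y(r(3))) + E(d, 10) = (623 + (4 + 3)) + 10 = (623 + 7) + 10 = 630 + 10 = 640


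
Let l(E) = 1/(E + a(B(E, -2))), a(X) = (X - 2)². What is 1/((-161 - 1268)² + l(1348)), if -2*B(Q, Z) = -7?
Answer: 5401/11029063445 ≈ 4.8971e-7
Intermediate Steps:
B(Q, Z) = 7/2 (B(Q, Z) = -½*(-7) = 7/2)
a(X) = (-2 + X)²
l(E) = 1/(9/4 + E) (l(E) = 1/(E + (-2 + 7/2)²) = 1/(E + (3/2)²) = 1/(E + 9/4) = 1/(9/4 + E))
1/((-161 - 1268)² + l(1348)) = 1/((-161 - 1268)² + 4/(9 + 4*1348)) = 1/((-1429)² + 4/(9 + 5392)) = 1/(2042041 + 4/5401) = 1/(11029063445/5401) = 5401/11029063445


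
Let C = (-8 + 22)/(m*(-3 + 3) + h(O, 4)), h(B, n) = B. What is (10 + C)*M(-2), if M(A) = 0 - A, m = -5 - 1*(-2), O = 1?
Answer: 48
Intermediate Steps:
m = -3 (m = -5 + 2 = -3)
M(A) = -A
C = 14 (C = (-8 + 22)/(-3*(-3 + 3) + 1) = 14/(-3*0 + 1) = 14/(0 + 1) = 14/1 = 14*1 = 14)
(10 + C)*M(-2) = (10 + 14)*(-1*(-2)) = 24*2 = 48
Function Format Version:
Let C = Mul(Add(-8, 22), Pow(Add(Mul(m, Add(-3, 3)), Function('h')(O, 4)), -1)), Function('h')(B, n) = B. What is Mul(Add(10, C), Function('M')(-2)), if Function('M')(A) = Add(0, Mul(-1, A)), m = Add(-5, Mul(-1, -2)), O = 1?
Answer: 48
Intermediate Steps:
m = -3 (m = Add(-5, 2) = -3)
Function('M')(A) = Mul(-1, A)
C = 14 (C = Mul(Add(-8, 22), Pow(Add(Mul(-3, Add(-3, 3)), 1), -1)) = Mul(14, Pow(Add(Mul(-3, 0), 1), -1)) = Mul(14, Pow(Add(0, 1), -1)) = Mul(14, Pow(1, -1)) = Mul(14, 1) = 14)
Mul(Add(10, C), Function('M')(-2)) = Mul(Add(10, 14), Mul(-1, -2)) = Mul(24, 2) = 48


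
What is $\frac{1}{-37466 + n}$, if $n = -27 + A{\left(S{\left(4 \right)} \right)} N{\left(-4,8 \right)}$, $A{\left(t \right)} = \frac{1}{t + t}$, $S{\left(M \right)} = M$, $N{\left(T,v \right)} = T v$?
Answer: $- \frac{1}{37497} \approx -2.6669 \cdot 10^{-5}$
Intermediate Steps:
$A{\left(t \right)} = \frac{1}{2 t}$
$n = -31$ ($n = -27 + \frac{1}{2 \cdot 4} \left(\left(-4\right) 8\right) = -27 + \frac{1}{2} \cdot \frac{1}{4} \left(-32\right) = -27 + \frac{1}{8} \left(-32\right) = -27 - 4 = -31$)
$\frac{1}{-37466 + n} = \frac{1}{-37466 - 31} = \frac{1}{-37497} = - \frac{1}{37497}$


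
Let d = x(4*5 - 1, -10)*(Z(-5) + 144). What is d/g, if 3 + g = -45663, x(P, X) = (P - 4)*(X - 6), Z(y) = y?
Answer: 5560/7611 ≈ 0.73052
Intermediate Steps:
x(P, X) = (-6 + X)*(-4 + P) (x(P, X) = (-4 + P)*(-6 + X) = (-6 + X)*(-4 + P))
g = -45666 (g = -3 - 45663 = -45666)
d = -33360 (d = (24 - 6*(4*5 - 1) - 4*(-10) + (4*5 - 1)*(-10))*(-5 + 144) = (24 - 6*(20 - 1) + 40 + (20 - 1)*(-10))*139 = (24 - 6*19 + 40 + 19*(-10))*139 = (24 - 114 + 40 - 190)*139 = -240*139 = -33360)
d/g = -33360/(-45666) = -33360*(-1/45666) = 5560/7611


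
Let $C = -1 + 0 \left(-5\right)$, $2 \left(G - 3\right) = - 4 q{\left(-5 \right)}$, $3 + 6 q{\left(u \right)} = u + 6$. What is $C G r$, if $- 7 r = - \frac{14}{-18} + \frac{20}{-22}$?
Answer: $- \frac{13}{189} \approx -0.068783$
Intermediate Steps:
$q{\left(u \right)} = \frac{1}{2} + \frac{u}{6}$ ($q{\left(u \right)} = - \frac{1}{2} + \frac{u + 6}{6} = - \frac{1}{2} + \frac{6 + u}{6} = - \frac{1}{2} + \left(1 + \frac{u}{6}\right) = \frac{1}{2} + \frac{u}{6}$)
$G = \frac{11}{3}$ ($G = 3 + \frac{\left(-4\right) \left(\frac{1}{2} + \frac{1}{6} \left(-5\right)\right)}{2} = 3 + \frac{\left(-4\right) \left(\frac{1}{2} - \frac{5}{6}\right)}{2} = 3 + \frac{\left(-4\right) \left(- \frac{1}{3}\right)}{2} = 3 + \frac{1}{2} \cdot \frac{4}{3} = 3 + \frac{2}{3} = \frac{11}{3} \approx 3.6667$)
$C = -1$ ($C = -1 + 0 = -1$)
$r = \frac{13}{693}$ ($r = - \frac{- \frac{14}{-18} + \frac{20}{-22}}{7} = - \frac{\left(-14\right) \left(- \frac{1}{18}\right) + 20 \left(- \frac{1}{22}\right)}{7} = - \frac{\frac{7}{9} - \frac{10}{11}}{7} = \left(- \frac{1}{7}\right) \left(- \frac{13}{99}\right) = \frac{13}{693} \approx 0.018759$)
$C G r = \left(-1\right) \frac{11}{3} \cdot \frac{13}{693} = \left(- \frac{11}{3}\right) \frac{13}{693} = - \frac{13}{189}$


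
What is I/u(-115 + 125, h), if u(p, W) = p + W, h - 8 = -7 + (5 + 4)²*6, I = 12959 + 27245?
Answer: 40204/497 ≈ 80.893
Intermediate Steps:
I = 40204
h = 487 (h = 8 + (-7 + (5 + 4)²*6) = 8 + (-7 + 9²*6) = 8 + (-7 + 81*6) = 8 + (-7 + 486) = 8 + 479 = 487)
u(p, W) = W + p
I/u(-115 + 125, h) = 40204/(487 + (-115 + 125)) = 40204/(487 + 10) = 40204/497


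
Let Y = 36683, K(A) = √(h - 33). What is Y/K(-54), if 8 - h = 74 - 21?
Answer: -36683*I*√78/78 ≈ -4153.5*I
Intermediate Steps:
h = -45 (h = 8 - (74 - 21) = 8 - 1*53 = 8 - 53 = -45)
K(A) = I*√78 (K(A) = √(-45 - 33) = √(-78) = I*√78)
Y/K(-54) = 36683/((I*√78)) = 36683*(-I*√78/78) = -36683*I*√78/78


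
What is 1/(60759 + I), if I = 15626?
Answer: 1/76385 ≈ 1.3092e-5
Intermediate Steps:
1/(60759 + I) = 1/(60759 + 15626) = 1/76385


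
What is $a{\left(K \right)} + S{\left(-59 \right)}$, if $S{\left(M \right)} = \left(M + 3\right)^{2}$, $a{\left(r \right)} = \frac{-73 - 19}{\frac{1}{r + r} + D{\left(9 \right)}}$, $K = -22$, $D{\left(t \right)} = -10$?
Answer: $\frac{1387024}{441} \approx 3145.2$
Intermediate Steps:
$a{\left(r \right)} = - \frac{92}{-10 + \frac{1}{2 r}}$ ($a{\left(r \right)} = \frac{-73 - 19}{\frac{1}{r + r} - 10} = - \frac{92}{\frac{1}{2 r} - 10} = - \frac{92}{-10 + \frac{1}{2 r}}$)
$S{\left(M \right)} = \left(3 + M\right)^{2}$
$a{\left(K \right)} + S{\left(-59 \right)} = 184 \left(-22\right) \frac{1}{-1 + 20 \left(-22\right)} + \left(3 - 59\right)^{2} = 184 \left(-22\right) \frac{1}{-1 - 440} + \left(-56\right)^{2} = 184 \left(-22\right) \frac{1}{-441} + 3136 = 184 \left(-22\right) \left(- \frac{1}{441}\right) + 3136 = \frac{4048}{441} + 3136 = \frac{1387024}{441}$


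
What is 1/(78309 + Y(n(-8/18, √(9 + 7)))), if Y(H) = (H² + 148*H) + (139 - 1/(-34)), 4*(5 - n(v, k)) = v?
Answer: 2754/218201065 ≈ 1.2621e-5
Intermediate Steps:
n(v, k) = 5 - v/4
Y(H) = 4727/34 + H² + 148*H (Y(H) = (H² + 148*H) + (139 - 1*(-1/34)) = (H² + 148*H) + (139 + 1/34) = (H² + 148*H) + 4727/34 = 4727/34 + H² + 148*H)
1/(78309 + Y(n(-8/18, √(9 + 7)))) = 1/(78309 + (4727/34 + (5 - (-2)/18)² + 148*(5 - (-2)/18))) = 1/(78309 + (4727/34 + (5 - ¼*(-4/9))² + 148*(5 - ¼*(-4/9)))) = 1/(78309 + (4727/34 + (5 + ⅑)² + 148*(5 + ⅑))) = 1/(78309 + (4727/34 + (46/9)² + 148*(46/9))) = 1/(78309 + (4727/34 + 2116/81 + 6808/9)) = 1/(78309 + 2538079/2754) = 1/(218201065/2754) = 2754/218201065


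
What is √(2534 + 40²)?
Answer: √4134 ≈ 64.296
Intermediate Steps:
√(2534 + 40²) = √(2534 + 1600) = √4134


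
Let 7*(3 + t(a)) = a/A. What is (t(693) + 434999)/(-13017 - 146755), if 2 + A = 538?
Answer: -233157955/85637792 ≈ -2.7226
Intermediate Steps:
A = 536 (A = -2 + 538 = 536)
t(a) = -3 + a/3752 (t(a) = -3 + (a/536)/7 = -3 + a/3752)
(t(693) + 434999)/(-13017 - 146755) = ((-3 + (1/3752)*693) + 434999)/(-13017 - 146755) = ((-3 + 99/536) + 434999)/(-159772) = (-1509/536 + 434999)*(-1/159772) = (233157955/536)*(-1/159772) = -233157955/85637792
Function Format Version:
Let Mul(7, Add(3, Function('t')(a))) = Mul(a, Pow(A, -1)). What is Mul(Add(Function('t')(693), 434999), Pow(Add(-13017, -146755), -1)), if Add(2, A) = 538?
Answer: Rational(-233157955, 85637792) ≈ -2.7226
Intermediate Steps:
A = 536 (A = Add(-2, 538) = 536)
Function('t')(a) = Add(-3, Mul(Rational(1, 3752), a)) (Function('t')(a) = Add(-3, Mul(Rational(1, 7), Mul(a, Pow(536, -1)))) = Add(-3, Mul(Rational(1, 7), Mul(a, Rational(1, 536)))) = Add(-3, Mul(Rational(1, 7), Mul(Rational(1, 536), a))) = Add(-3, Mul(Rational(1, 3752), a)))
Mul(Add(Function('t')(693), 434999), Pow(Add(-13017, -146755), -1)) = Mul(Add(Add(-3, Mul(Rational(1, 3752), 693)), 434999), Pow(Add(-13017, -146755), -1)) = Mul(Add(Add(-3, Rational(99, 536)), 434999), Pow(-159772, -1)) = Mul(Add(Rational(-1509, 536), 434999), Rational(-1, 159772)) = Mul(Rational(233157955, 536), Rational(-1, 159772)) = Rational(-233157955, 85637792)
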